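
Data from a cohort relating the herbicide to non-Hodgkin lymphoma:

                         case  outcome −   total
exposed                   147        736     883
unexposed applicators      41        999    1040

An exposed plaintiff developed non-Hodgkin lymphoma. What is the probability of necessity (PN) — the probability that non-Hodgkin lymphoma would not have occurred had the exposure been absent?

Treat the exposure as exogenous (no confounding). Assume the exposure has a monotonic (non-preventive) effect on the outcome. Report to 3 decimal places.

p₁ = P(outcome | exposed) = 147/883 = 0.16648
p₀ = P(outcome | unexposed) = 41/1040 = 0.039423
Under exogeneity and monotonicity, PN = (p₁ − p₀)/p₁.
PN = (0.16648 − 0.039423) / 0.16648 ≈ 0.7632

PN ≈ 0.763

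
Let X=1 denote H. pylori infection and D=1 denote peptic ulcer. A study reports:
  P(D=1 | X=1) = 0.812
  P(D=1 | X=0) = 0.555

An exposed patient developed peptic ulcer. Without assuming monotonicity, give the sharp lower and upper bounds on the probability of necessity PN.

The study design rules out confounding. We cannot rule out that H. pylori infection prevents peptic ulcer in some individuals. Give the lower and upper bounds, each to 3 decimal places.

Let p₁ = 0.812, p₀ = 0.555.
Under exogeneity alone the bounds on PN are max{0,(p₁−p₀)/p₁} ≤ PN ≤ min{1,(1−p₀)/p₁}.
  lower = (p₁ − p₀)/p₁ = 0.257 / 0.812 ≈ 0.3165
  upper = min{1, (1 − p₀)/p₁} = 0.445 / 0.812 ≈ 0.5480

0.317 ≤ PN ≤ 0.548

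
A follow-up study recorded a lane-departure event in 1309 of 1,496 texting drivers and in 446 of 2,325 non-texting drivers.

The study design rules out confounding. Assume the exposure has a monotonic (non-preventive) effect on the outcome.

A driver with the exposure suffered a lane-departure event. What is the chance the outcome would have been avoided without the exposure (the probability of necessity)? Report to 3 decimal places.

p₁ = P(outcome | exposed) = 1309/1496 = 0.875
p₀ = P(outcome | unexposed) = 446/2325 = 0.19183
Under exogeneity and monotonicity, PN = (p₁ − p₀) / p₁.
PN = (0.875 − 0.19183) / 0.875 = 0.68317 / 0.875 ≈ 0.7808

PN ≈ 0.781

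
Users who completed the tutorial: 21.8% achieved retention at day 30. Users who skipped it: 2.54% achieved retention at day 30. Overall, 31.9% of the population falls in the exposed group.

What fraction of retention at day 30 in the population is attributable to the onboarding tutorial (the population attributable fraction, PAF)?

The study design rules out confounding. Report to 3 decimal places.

p₁ = 0.218, p₀ = 0.0254.
Overall risk P(Y=1) = π·p₁ + (1−π)·p₀ = 0.319×0.218 + 0.681×0.0254 = 0.086839.
Under exogeneity, PAF = [P(Y=1) − p₀] / P(Y=1).
PAF = (0.086839 − 0.0254) / 0.086839 ≈ 0.7075

PAF ≈ 0.708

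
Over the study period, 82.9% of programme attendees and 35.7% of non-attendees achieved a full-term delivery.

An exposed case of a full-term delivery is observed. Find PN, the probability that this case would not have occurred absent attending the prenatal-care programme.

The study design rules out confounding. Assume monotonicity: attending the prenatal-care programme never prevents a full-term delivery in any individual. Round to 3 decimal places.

p₁ = 0.829, p₀ = 0.357.
Under exogeneity and monotonicity, PN = (p₁ − p₀) / p₁.
PN = (0.829 − 0.357) / 0.829 = 0.472 / 0.829 ≈ 0.5694

PN ≈ 0.569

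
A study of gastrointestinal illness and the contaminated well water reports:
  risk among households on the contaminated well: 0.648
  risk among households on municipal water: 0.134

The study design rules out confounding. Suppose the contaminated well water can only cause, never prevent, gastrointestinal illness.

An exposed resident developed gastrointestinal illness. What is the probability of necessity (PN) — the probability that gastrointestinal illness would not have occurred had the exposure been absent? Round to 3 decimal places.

Let p₁ = 0.648, p₀ = 0.134.
Under exogeneity and monotonicity, PN = (p₁ − p₀) / p₁.
PN = (0.648 − 0.134) / 0.648 = 0.514 / 0.648 ≈ 0.7932

PN ≈ 0.793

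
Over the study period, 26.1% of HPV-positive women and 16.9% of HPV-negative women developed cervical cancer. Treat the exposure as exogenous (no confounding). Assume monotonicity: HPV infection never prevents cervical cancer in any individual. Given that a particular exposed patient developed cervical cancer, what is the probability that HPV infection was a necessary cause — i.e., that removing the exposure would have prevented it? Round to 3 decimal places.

p₁ = 0.261, p₀ = 0.169.
Under exogeneity and monotonicity, PN = (p₁ − p₀) / p₁.
PN = (0.261 − 0.169) / 0.261 = 0.092 / 0.261 ≈ 0.3525

PN ≈ 0.352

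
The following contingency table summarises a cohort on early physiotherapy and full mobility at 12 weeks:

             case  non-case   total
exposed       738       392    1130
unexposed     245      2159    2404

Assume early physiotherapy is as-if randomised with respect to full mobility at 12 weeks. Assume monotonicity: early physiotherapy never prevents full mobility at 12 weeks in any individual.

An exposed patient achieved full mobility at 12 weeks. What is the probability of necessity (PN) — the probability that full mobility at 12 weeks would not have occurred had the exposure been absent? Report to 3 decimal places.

PN ≈ 0.844

p₁ = P(outcome | exposed) = 738/1130 = 0.6531
p₀ = P(outcome | unexposed) = 245/2404 = 0.10191
Under exogeneity and monotonicity, PN = (p₁ − p₀)/p₁.
PN = (0.6531 − 0.10191) / 0.6531 ≈ 0.8440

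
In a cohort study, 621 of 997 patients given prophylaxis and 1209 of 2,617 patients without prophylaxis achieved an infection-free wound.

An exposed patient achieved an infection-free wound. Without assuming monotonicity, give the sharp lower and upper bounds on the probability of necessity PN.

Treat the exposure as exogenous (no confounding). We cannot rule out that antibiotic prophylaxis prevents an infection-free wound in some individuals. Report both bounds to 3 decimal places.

0.258 ≤ PN ≤ 0.864

p₁ = P(outcome | exposed) = 621/997 = 0.62287
p₀ = P(outcome | unexposed) = 1209/2617 = 0.46198
Under exogeneity alone the bounds on PN are max{0,(p₁−p₀)/p₁} ≤ PN ≤ min{1,(1−p₀)/p₁}.
  lower = (p₁ − p₀)/p₁ = 0.16089 / 0.62287 ≈ 0.2583
  upper = min{1, (1 − p₀)/p₁} = 0.53802 / 0.62287 ≈ 0.8638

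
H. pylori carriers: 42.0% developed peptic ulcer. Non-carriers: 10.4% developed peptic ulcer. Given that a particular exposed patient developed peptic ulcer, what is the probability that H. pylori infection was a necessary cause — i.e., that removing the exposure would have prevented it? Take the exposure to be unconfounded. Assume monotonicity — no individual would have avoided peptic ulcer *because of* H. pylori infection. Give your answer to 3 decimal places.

p₁ = 0.42, p₀ = 0.104.
Under exogeneity and monotonicity, PN = (p₁ − p₀) / p₁.
PN = (0.42 − 0.104) / 0.42 = 0.316 / 0.42 ≈ 0.7524

PN ≈ 0.752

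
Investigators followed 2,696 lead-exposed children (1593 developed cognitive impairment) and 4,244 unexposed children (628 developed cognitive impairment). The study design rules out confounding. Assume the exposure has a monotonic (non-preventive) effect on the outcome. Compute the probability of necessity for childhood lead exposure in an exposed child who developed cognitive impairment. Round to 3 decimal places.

PN ≈ 0.750

p₁ = P(outcome | exposed) = 1593/2696 = 0.59088
p₀ = P(outcome | unexposed) = 628/4244 = 0.14797
Under exogeneity and monotonicity, PN = (p₁ − p₀) / p₁.
PN = (0.59088 − 0.14797) / 0.59088 = 0.4429 / 0.59088 ≈ 0.7496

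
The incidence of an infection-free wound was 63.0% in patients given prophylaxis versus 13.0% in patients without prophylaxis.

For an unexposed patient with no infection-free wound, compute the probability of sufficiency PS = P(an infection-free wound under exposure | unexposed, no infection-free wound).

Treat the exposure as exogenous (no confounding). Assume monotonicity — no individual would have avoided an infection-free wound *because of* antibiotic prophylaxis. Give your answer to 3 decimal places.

p₁ = 0.63, p₀ = 0.13.
Under exogeneity and monotonicity, PS = (p₁ − p₀) / (1 − p₀).
PS = (0.63 − 0.13) / (1 − 0.13) = 0.5 / 0.87 ≈ 0.5747

PS ≈ 0.575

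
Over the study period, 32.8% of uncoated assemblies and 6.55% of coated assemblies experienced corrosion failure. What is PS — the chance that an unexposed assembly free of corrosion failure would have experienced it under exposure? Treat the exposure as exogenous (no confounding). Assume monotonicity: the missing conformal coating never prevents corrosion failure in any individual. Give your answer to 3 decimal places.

PS ≈ 0.281

p₁ = 0.328, p₀ = 0.0655.
Under exogeneity and monotonicity, PS = (p₁ − p₀) / (1 − p₀).
PS = (0.328 − 0.0655) / (1 − 0.0655) = 0.2625 / 0.9345 ≈ 0.2809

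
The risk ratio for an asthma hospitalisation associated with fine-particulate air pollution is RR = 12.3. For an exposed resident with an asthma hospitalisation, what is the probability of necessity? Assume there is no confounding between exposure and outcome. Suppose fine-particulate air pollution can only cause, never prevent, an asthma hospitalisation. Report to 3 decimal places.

PN ≈ 0.919

Under exogeneity and monotonicity, PN = (RR − 1) / RR = 1 − 1/RR.
PN = (12.3 − 1) / 12.3 = 11.3 / 12.3 ≈ 0.9187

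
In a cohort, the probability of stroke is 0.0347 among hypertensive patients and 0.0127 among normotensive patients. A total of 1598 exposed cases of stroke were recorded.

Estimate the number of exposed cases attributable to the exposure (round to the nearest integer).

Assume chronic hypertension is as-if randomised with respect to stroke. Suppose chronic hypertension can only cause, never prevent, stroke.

about 1013 cases

Let p₁ = 0.0347, p₀ = 0.0127.
PN = (p₁ − p₀)/p₁ = (0.0347 − 0.0127) / 0.0347 ≈ 0.63401.
Attributable cases ≈ PN × (exposed cases) = 0.63401 × 1598 ≈ 1013.14.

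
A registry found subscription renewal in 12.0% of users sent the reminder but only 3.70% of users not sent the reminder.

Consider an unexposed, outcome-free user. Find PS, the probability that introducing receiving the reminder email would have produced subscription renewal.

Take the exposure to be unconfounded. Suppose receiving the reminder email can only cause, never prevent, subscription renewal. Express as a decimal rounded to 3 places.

p₁ = 0.12, p₀ = 0.037.
Under exogeneity and monotonicity, PS = (p₁ − p₀) / (1 − p₀).
PS = (0.12 − 0.037) / (1 − 0.037) = 0.083 / 0.963 ≈ 0.0862

PS ≈ 0.086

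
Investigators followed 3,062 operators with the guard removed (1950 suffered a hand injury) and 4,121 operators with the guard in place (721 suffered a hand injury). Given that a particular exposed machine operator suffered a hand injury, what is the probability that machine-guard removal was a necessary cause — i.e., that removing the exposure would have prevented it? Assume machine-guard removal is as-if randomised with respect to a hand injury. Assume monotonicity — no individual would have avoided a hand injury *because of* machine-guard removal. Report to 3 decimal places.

p₁ = P(outcome | exposed) = 1950/3062 = 0.63684
p₀ = P(outcome | unexposed) = 721/4121 = 0.17496
Under exogeneity and monotonicity, PN = (p₁ − p₀) / p₁.
PN = (0.63684 − 0.17496) / 0.63684 = 0.46188 / 0.63684 ≈ 0.7253

PN ≈ 0.725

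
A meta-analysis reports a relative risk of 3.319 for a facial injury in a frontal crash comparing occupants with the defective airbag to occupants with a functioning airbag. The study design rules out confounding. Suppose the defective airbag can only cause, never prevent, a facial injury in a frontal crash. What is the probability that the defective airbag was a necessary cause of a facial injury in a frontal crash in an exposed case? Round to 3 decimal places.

PN ≈ 0.699

Under exogeneity and monotonicity, PN = (RR − 1) / RR = 1 − 1/RR.
PN = (3.319 − 1) / 3.319 = 2.319 / 3.319 ≈ 0.6987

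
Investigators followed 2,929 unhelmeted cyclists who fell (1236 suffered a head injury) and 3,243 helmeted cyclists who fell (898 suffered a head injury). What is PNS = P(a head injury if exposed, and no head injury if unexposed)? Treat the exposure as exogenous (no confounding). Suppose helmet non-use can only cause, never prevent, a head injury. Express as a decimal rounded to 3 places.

p₁ = P(outcome | exposed) = 1236/2929 = 0.42199
p₀ = P(outcome | unexposed) = 898/3243 = 0.2769
Under exogeneity and monotonicity, PNS = p₁ − p₀.
PNS = 0.42199 − 0.2769 = 0.14508

PNS ≈ 0.145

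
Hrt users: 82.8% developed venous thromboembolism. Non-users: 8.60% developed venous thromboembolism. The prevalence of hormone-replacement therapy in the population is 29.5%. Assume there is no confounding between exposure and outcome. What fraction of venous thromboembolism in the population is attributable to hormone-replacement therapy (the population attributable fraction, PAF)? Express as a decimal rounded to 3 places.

PAF ≈ 0.718

p₁ = 0.828, p₀ = 0.086.
Overall risk P(Y=1) = π·p₁ + (1−π)·p₀ = 0.295×0.828 + 0.705×0.086 = 0.30489.
Under exogeneity, PAF = [P(Y=1) − p₀] / P(Y=1).
PAF = (0.30489 − 0.086) / 0.30489 ≈ 0.7179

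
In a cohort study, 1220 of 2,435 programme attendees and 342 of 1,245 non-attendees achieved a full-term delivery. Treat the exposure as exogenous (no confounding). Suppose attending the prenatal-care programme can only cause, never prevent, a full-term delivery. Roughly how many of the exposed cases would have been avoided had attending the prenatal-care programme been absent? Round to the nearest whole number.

p₁ = P(outcome | exposed) = 1220/2435 = 0.50103
p₀ = P(outcome | unexposed) = 342/1245 = 0.2747
PN = (p₁ − p₀)/p₁ = (0.50103 − 0.2747) / 0.50103 ≈ 0.45173.
Attributable cases ≈ PN × (exposed cases) = 0.45173 × 1220 ≈ 551.11.

about 551 cases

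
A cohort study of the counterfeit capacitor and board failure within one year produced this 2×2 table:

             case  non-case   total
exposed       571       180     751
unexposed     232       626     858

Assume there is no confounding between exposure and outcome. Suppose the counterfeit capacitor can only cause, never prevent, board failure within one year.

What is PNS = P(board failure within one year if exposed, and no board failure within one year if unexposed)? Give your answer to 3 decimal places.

p₁ = P(outcome | exposed) = 571/751 = 0.76032
p₀ = P(outcome | unexposed) = 232/858 = 0.2704
Under exogeneity and monotonicity, PNS = p₁ − p₀.
PNS = 0.76032 − 0.2704 = 0.48992

PNS ≈ 0.490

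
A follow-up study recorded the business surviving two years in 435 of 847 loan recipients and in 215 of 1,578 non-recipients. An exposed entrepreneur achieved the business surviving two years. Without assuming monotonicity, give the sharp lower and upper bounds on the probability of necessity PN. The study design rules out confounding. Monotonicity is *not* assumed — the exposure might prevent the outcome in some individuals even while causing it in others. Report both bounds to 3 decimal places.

p₁ = P(outcome | exposed) = 435/847 = 0.51358
p₀ = P(outcome | unexposed) = 215/1578 = 0.13625
Under exogeneity alone the bounds on PN are max{0,(p₁−p₀)/p₁} ≤ PN ≤ min{1,(1−p₀)/p₁}.
  lower = (p₁ − p₀)/p₁ = 0.37733 / 0.51358 ≈ 0.7347
  upper = min{1, (1 − p₀)/p₁} = 0.86375 / 0.51358 ≈ 1.6818 → capped at 1

0.735 ≤ PN ≤ 1.000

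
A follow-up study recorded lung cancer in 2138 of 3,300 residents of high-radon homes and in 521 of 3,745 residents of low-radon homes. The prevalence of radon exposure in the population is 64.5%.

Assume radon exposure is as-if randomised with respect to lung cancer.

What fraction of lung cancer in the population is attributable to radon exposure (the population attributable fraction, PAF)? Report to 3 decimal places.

p₁ = P(outcome | exposed) = 2138/3300 = 0.64788
p₀ = P(outcome | unexposed) = 521/3745 = 0.13912
Overall risk P(Y=1) = π·p₁ + (1−π)·p₀ = 0.645×0.64788 + 0.355×0.13912 = 0.46727.
Under exogeneity, PAF = [P(Y=1) − p₀] / P(Y=1).
PAF = (0.46727 − 0.13912) / 0.46727 ≈ 0.7023

PAF ≈ 0.702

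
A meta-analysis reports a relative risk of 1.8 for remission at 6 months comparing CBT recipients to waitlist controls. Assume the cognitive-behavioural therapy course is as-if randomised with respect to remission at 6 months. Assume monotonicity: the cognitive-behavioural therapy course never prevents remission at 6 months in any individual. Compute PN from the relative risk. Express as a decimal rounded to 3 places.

PN ≈ 0.444

Under exogeneity and monotonicity, PN = (RR − 1) / RR = 1 − 1/RR.
PN = (1.8 − 1) / 1.8 = 0.8 / 1.8 ≈ 0.4444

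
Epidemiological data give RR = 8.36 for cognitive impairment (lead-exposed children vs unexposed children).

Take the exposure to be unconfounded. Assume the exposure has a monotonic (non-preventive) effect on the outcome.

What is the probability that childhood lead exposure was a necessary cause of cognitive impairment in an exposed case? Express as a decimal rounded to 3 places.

PN ≈ 0.880

Under exogeneity and monotonicity, PN = (RR − 1) / RR = 1 − 1/RR.
PN = (8.36 − 1) / 8.36 = 7.36 / 8.36 ≈ 0.8804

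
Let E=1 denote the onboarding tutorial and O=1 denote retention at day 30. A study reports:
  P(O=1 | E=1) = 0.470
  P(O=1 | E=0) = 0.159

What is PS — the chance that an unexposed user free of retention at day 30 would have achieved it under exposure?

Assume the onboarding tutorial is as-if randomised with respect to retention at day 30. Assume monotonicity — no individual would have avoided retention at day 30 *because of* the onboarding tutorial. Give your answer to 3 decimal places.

Let p₁ = 0.47, p₀ = 0.159.
Under exogeneity and monotonicity, PS = (p₁ − p₀) / (1 − p₀).
PS = (0.47 − 0.159) / (1 − 0.159) = 0.311 / 0.841 ≈ 0.3698

PS ≈ 0.370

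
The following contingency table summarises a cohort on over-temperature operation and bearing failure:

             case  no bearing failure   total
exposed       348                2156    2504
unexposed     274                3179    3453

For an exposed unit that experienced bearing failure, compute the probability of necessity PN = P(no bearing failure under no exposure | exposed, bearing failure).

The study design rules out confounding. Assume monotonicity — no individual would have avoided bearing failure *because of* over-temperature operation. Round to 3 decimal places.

p₁ = P(outcome | exposed) = 348/2504 = 0.13898
p₀ = P(outcome | unexposed) = 274/3453 = 0.079351
Under exogeneity and monotonicity, PN = (p₁ − p₀) / p₁.
PN = (0.13898 − 0.079351) / 0.13898 = 0.059626 / 0.13898 ≈ 0.4290

PN ≈ 0.429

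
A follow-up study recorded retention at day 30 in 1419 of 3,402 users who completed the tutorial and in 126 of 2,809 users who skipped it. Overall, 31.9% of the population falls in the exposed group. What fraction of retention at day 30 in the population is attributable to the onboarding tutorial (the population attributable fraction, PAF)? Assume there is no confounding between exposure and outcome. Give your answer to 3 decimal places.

p₁ = P(outcome | exposed) = 1419/3402 = 0.41711
p₀ = P(outcome | unexposed) = 126/2809 = 0.044856
Overall risk P(Y=1) = π·p₁ + (1−π)·p₀ = 0.319×0.41711 + 0.681×0.044856 = 0.1636.
Under exogeneity, PAF = [P(Y=1) − p₀] / P(Y=1).
PAF = (0.1636 − 0.044856) / 0.1636 ≈ 0.7258

PAF ≈ 0.726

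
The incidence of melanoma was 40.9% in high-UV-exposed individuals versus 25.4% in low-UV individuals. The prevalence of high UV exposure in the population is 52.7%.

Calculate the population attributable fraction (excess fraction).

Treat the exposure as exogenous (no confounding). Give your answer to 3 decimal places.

PAF ≈ 0.243

p₁ = 0.409, p₀ = 0.254.
Overall risk P(Y=1) = π·p₁ + (1−π)·p₀ = 0.527×0.409 + 0.473×0.254 = 0.33569.
Under exogeneity, PAF = [P(Y=1) − p₀] / P(Y=1).
PAF = (0.33569 − 0.254) / 0.33569 ≈ 0.2433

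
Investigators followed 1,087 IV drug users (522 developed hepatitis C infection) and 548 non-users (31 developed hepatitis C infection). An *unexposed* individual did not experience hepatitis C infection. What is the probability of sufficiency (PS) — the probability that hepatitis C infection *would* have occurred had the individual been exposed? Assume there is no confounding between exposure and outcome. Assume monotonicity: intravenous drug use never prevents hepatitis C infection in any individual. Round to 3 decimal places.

PS ≈ 0.449

p₁ = P(outcome | exposed) = 522/1087 = 0.48022
p₀ = P(outcome | unexposed) = 31/548 = 0.056569
Under exogeneity and monotonicity, PS = (p₁ − p₀) / (1 − p₀).
PS = (0.48022 − 0.056569) / (1 − 0.056569) = 0.42365 / 0.94343 ≈ 0.4491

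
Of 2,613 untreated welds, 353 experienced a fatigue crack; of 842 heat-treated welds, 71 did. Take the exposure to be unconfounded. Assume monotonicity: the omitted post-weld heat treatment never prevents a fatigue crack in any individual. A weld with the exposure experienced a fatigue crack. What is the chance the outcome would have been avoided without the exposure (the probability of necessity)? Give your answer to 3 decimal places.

PN ≈ 0.376

p₁ = P(outcome | exposed) = 353/2613 = 0.13509
p₀ = P(outcome | unexposed) = 71/842 = 0.084323
Under exogeneity and monotonicity, PN = (p₁ − p₀) / p₁.
PN = (0.13509 − 0.084323) / 0.13509 = 0.050771 / 0.13509 ≈ 0.3758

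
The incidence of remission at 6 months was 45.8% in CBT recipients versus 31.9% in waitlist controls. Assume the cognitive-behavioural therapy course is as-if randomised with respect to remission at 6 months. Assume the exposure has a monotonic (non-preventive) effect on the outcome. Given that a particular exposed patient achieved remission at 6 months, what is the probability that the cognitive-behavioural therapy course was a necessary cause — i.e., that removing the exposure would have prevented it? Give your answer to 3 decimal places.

p₁ = 0.458, p₀ = 0.319.
Under exogeneity and monotonicity, PN = (p₁ − p₀) / p₁.
PN = (0.458 − 0.319) / 0.458 = 0.139 / 0.458 ≈ 0.3035

PN ≈ 0.303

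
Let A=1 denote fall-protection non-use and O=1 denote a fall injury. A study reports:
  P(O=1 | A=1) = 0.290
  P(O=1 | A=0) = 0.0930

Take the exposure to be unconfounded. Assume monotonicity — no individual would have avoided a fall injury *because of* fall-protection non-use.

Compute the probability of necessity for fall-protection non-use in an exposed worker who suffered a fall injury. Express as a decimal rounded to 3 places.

PN ≈ 0.679

Let p₁ = 0.29, p₀ = 0.093.
Under exogeneity and monotonicity, PN = (p₁ − p₀) / p₁.
PN = (0.29 − 0.093) / 0.29 = 0.197 / 0.29 ≈ 0.6793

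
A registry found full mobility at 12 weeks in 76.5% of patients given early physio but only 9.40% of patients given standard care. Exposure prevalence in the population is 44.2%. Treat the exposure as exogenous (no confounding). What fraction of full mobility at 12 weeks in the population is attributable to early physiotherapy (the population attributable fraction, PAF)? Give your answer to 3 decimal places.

p₁ = 0.765, p₀ = 0.094.
Overall risk P(Y=1) = π·p₁ + (1−π)·p₀ = 0.442×0.765 + 0.558×0.094 = 0.39058.
Under exogeneity, PAF = [P(Y=1) − p₀] / P(Y=1).
PAF = (0.39058 − 0.094) / 0.39058 ≈ 0.7593

PAF ≈ 0.759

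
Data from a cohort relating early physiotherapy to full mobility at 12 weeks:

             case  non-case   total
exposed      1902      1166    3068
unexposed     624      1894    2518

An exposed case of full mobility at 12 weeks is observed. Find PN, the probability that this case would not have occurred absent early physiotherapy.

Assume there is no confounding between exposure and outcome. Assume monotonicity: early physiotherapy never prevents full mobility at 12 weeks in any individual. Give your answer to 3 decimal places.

PN ≈ 0.600

p₁ = P(outcome | exposed) = 1902/3068 = 0.61995
p₀ = P(outcome | unexposed) = 624/2518 = 0.24782
Under exogeneity and monotonicity, PN = (p₁ − p₀)/p₁.
PN = (0.61995 − 0.24782) / 0.61995 ≈ 0.6003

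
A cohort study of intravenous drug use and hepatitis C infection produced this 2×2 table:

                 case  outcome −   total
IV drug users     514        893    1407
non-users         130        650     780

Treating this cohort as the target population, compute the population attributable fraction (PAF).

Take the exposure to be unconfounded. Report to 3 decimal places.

p₁ = P(outcome | exposed) = 514/1407 = 0.36532
p₀ = P(outcome | unexposed) = 130/780 = 0.16667
Exposure prevalence π = 1407/2187 = 0.64335; overall risk P(Y=1) = 0.29447.
Under exogeneity, PAF = [P(Y=1) − p₀]/P(Y=1).
PAF = (0.29447 − 0.16667) / 0.29447 ≈ 0.4340

PAF ≈ 0.434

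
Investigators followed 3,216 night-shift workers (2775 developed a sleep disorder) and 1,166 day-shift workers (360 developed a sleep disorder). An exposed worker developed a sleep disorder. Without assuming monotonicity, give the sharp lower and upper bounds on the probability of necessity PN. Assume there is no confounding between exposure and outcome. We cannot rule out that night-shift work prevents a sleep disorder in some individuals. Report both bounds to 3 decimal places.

0.642 ≤ PN ≤ 0.801

p₁ = P(outcome | exposed) = 2775/3216 = 0.86287
p₀ = P(outcome | unexposed) = 360/1166 = 0.30875
Under exogeneity alone the bounds on PN are max{0,(p₁−p₀)/p₁} ≤ PN ≤ min{1,(1−p₀)/p₁}.
  lower = (p₁ − p₀)/p₁ = 0.55413 / 0.86287 ≈ 0.6422
  upper = min{1, (1 − p₀)/p₁} = 0.69125 / 0.86287 ≈ 0.8011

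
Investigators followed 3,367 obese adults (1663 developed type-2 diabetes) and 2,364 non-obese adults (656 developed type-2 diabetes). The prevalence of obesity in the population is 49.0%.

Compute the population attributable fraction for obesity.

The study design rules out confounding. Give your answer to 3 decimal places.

p₁ = P(outcome | exposed) = 1663/3367 = 0.49391
p₀ = P(outcome | unexposed) = 656/2364 = 0.2775
Overall risk P(Y=1) = π·p₁ + (1−π)·p₀ = 0.49×0.49391 + 0.51×0.2775 = 0.38354.
Under exogeneity, PAF = [P(Y=1) − p₀] / P(Y=1).
PAF = (0.38354 − 0.2775) / 0.38354 ≈ 0.2765

PAF ≈ 0.276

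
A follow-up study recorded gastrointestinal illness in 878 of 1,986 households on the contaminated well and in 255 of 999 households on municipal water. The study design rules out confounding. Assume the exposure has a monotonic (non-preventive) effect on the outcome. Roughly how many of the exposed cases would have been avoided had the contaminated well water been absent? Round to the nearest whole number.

about 371 cases

p₁ = P(outcome | exposed) = 878/1986 = 0.44209
p₀ = P(outcome | unexposed) = 255/999 = 0.25526
PN = (p₁ − p₀)/p₁ = (0.44209 − 0.25526) / 0.44209 ≈ 0.42262.
Attributable cases ≈ PN × (exposed cases) = 0.42262 × 878 ≈ 371.06.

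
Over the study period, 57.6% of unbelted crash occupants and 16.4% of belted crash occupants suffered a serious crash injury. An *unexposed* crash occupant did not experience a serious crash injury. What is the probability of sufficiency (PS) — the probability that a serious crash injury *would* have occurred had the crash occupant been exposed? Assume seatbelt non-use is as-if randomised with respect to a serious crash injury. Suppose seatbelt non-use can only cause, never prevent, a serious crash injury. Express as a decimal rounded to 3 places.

p₁ = 0.576, p₀ = 0.164.
Under exogeneity and monotonicity, PS = (p₁ − p₀) / (1 − p₀).
PS = (0.576 − 0.164) / (1 − 0.164) = 0.412 / 0.836 ≈ 0.4928

PS ≈ 0.493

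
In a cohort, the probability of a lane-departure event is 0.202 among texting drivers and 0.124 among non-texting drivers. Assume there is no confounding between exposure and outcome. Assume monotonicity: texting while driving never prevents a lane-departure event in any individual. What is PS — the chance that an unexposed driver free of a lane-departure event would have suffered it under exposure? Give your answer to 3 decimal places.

PS ≈ 0.089

Let p₁ = 0.202, p₀ = 0.124.
Under exogeneity and monotonicity, PS = (p₁ − p₀) / (1 − p₀).
PS = (0.202 − 0.124) / (1 − 0.124) = 0.078 / 0.876 ≈ 0.0890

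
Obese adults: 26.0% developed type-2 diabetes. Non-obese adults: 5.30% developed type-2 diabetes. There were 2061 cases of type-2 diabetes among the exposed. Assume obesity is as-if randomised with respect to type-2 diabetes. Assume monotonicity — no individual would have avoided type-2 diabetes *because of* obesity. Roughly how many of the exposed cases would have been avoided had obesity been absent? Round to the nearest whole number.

p₁ = 0.26, p₀ = 0.053.
PN = (p₁ − p₀)/p₁ = (0.26 − 0.053) / 0.26 ≈ 0.79615.
Attributable cases ≈ PN × (exposed cases) = 0.79615 × 2061 ≈ 1640.87.

about 1641 cases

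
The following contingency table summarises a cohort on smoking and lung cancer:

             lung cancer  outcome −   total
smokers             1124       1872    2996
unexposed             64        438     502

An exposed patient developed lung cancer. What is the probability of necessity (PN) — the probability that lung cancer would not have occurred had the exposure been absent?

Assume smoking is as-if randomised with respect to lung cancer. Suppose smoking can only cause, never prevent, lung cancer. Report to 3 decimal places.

p₁ = P(outcome | exposed) = 1124/2996 = 0.37517
p₀ = P(outcome | unexposed) = 64/502 = 0.12749
Under exogeneity and monotonicity, PN = (p₁ − p₀) / p₁.
PN = (0.37517 − 0.12749) / 0.37517 = 0.24768 / 0.37517 ≈ 0.6602

PN ≈ 0.660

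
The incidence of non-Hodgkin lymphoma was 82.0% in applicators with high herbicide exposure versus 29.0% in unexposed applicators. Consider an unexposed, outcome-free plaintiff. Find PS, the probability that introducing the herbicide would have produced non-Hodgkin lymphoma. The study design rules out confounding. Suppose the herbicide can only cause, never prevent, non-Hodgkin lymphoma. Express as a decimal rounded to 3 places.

p₁ = 0.82, p₀ = 0.29.
Under exogeneity and monotonicity, PS = (p₁ − p₀) / (1 − p₀).
PS = (0.82 − 0.29) / (1 − 0.29) = 0.53 / 0.71 ≈ 0.7465

PS ≈ 0.746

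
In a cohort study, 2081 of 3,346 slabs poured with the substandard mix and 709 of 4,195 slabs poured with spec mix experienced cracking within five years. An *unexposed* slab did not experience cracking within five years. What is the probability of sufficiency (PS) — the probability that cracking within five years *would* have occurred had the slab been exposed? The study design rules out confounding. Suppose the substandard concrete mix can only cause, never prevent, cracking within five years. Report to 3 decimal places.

PS ≈ 0.545

p₁ = P(outcome | exposed) = 2081/3346 = 0.62194
p₀ = P(outcome | unexposed) = 709/4195 = 0.16901
Under exogeneity and monotonicity, PS = (p₁ − p₀) / (1 − p₀).
PS = (0.62194 − 0.16901) / (1 − 0.16901) = 0.45293 / 0.83099 ≈ 0.5450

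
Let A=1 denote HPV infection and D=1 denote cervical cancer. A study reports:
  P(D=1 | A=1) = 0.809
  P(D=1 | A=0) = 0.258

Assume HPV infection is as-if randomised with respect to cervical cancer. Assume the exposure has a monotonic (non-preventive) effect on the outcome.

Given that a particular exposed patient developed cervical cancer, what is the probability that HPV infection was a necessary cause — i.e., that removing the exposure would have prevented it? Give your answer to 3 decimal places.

PN ≈ 0.681

Let p₁ = 0.809, p₀ = 0.258.
Under exogeneity and monotonicity, PN = (p₁ − p₀) / p₁.
PN = (0.809 − 0.258) / 0.809 = 0.551 / 0.809 ≈ 0.6811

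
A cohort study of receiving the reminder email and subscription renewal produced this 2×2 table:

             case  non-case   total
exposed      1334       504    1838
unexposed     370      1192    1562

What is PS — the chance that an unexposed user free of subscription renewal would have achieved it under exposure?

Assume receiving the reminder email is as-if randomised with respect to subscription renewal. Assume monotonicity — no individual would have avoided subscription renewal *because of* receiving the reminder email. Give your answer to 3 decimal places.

p₁ = P(outcome | exposed) = 1334/1838 = 0.72579
p₀ = P(outcome | unexposed) = 370/1562 = 0.23688
Under exogeneity and monotonicity, PS = (p₁ − p₀) / (1 − p₀).
PS = (0.72579 − 0.23688) / (1 − 0.23688) = 0.48891 / 0.76312 ≈ 0.6407

PS ≈ 0.641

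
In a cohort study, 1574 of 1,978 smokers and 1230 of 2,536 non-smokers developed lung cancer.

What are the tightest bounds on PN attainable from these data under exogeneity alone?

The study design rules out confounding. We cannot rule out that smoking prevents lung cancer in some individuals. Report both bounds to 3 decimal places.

0.390 ≤ PN ≤ 0.647

p₁ = P(outcome | exposed) = 1574/1978 = 0.79575
p₀ = P(outcome | unexposed) = 1230/2536 = 0.48502
Under exogeneity alone the bounds on PN are max{0,(p₁−p₀)/p₁} ≤ PN ≤ min{1,(1−p₀)/p₁}.
  lower = (p₁ − p₀)/p₁ = 0.31074 / 0.79575 ≈ 0.3905
  upper = min{1, (1 − p₀)/p₁} = 0.51498 / 0.79575 ≈ 0.6472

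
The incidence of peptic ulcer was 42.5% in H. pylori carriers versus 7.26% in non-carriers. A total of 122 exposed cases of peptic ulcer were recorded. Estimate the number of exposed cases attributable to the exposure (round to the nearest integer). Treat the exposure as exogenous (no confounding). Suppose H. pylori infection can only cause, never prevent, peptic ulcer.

about 101 cases

p₁ = 0.425, p₀ = 0.0726.
PN = (p₁ − p₀)/p₁ = (0.425 − 0.0726) / 0.425 ≈ 0.82918.
Attributable cases ≈ PN × (exposed cases) = 0.82918 × 122 ≈ 101.16.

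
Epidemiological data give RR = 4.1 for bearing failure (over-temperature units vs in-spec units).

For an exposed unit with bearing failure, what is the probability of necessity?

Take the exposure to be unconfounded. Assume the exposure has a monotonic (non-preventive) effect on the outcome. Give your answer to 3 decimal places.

PN ≈ 0.756

Under exogeneity and monotonicity, PN = (RR − 1) / RR = 1 − 1/RR.
PN = (4.1 − 1) / 4.1 = 3.1 / 4.1 ≈ 0.7561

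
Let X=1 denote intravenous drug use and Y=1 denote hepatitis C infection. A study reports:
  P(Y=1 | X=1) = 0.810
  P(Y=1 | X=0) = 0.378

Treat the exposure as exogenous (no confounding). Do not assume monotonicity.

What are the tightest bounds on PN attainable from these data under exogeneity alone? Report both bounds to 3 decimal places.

Let p₁ = 0.81, p₀ = 0.378.
Under exogeneity alone the bounds on PN are max{0,(p₁−p₀)/p₁} ≤ PN ≤ min{1,(1−p₀)/p₁}.
  lower = (p₁ − p₀)/p₁ = 0.432 / 0.81 ≈ 0.5333
  upper = min{1, (1 − p₀)/p₁} = 0.622 / 0.81 ≈ 0.7679

0.533 ≤ PN ≤ 0.768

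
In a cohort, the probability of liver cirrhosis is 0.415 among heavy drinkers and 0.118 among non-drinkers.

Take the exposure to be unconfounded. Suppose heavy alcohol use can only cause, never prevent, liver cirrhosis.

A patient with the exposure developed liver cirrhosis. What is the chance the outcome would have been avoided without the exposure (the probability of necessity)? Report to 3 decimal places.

PN ≈ 0.716

Let p₁ = 0.415, p₀ = 0.118.
Under exogeneity and monotonicity, PN = (p₁ − p₀) / p₁.
PN = (0.415 − 0.118) / 0.415 = 0.297 / 0.415 ≈ 0.7157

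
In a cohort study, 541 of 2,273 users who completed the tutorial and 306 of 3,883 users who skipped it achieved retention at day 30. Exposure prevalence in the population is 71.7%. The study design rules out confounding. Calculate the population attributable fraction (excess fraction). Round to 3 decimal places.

PAF ≈ 0.592

p₁ = P(outcome | exposed) = 541/2273 = 0.23801
p₀ = P(outcome | unexposed) = 306/3883 = 0.078805
Overall risk P(Y=1) = π·p₁ + (1−π)·p₀ = 0.717×0.23801 + 0.283×0.078805 = 0.19296.
Under exogeneity, PAF = [P(Y=1) − p₀] / P(Y=1).
PAF = (0.19296 − 0.078805) / 0.19296 ≈ 0.5916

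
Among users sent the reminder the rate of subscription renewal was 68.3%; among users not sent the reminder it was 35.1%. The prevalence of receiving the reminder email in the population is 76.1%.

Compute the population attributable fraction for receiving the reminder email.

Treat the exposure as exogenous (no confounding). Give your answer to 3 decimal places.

PAF ≈ 0.419

p₁ = 0.683, p₀ = 0.351.
Overall risk P(Y=1) = π·p₁ + (1−π)·p₀ = 0.761×0.683 + 0.239×0.351 = 0.60365.
Under exogeneity, PAF = [P(Y=1) − p₀] / P(Y=1).
PAF = (0.60365 − 0.351) / 0.60365 ≈ 0.4185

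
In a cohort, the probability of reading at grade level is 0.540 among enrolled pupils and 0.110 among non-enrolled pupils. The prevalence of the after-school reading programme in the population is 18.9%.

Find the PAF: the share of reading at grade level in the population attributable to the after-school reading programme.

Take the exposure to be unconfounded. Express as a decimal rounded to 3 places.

Let p₁ = 0.54, p₀ = 0.11.
Overall risk P(Y=1) = π·p₁ + (1−π)·p₀ = 0.189×0.54 + 0.811×0.11 = 0.19127.
Under exogeneity, PAF = [P(Y=1) − p₀] / P(Y=1).
PAF = (0.19127 − 0.11) / 0.19127 ≈ 0.4249

PAF ≈ 0.425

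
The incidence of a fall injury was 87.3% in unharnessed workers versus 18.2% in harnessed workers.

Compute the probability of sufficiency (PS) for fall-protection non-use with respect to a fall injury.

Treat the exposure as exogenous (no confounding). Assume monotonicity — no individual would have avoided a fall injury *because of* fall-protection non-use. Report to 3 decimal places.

p₁ = 0.873, p₀ = 0.182.
Under exogeneity and monotonicity, PS = (p₁ − p₀) / (1 − p₀).
PS = (0.873 − 0.182) / (1 − 0.182) = 0.691 / 0.818 ≈ 0.8447

PS ≈ 0.845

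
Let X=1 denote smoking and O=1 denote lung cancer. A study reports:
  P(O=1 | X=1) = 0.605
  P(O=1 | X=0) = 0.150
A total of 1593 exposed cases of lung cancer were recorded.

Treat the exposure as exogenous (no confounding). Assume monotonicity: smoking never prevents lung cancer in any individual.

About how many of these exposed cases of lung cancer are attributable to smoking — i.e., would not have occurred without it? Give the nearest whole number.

Let p₁ = 0.605, p₀ = 0.15.
PN = (p₁ − p₀)/p₁ = (0.605 − 0.15) / 0.605 ≈ 0.75207.
Attributable cases ≈ PN × (exposed cases) = 0.75207 × 1593 ≈ 1198.04.

about 1198 cases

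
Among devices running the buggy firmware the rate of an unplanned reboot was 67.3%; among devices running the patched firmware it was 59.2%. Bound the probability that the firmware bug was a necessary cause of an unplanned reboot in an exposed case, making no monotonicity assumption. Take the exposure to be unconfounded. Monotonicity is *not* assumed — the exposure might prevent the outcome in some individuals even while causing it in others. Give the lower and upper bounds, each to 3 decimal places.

0.120 ≤ PN ≤ 0.606

p₁ = 0.673, p₀ = 0.592.
Under exogeneity alone the bounds on PN are max{0,(p₁−p₀)/p₁} ≤ PN ≤ min{1,(1−p₀)/p₁}.
  lower = (p₁ − p₀)/p₁ = 0.081 / 0.673 ≈ 0.1204
  upper = min{1, (1 − p₀)/p₁} = 0.408 / 0.673 ≈ 0.6062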